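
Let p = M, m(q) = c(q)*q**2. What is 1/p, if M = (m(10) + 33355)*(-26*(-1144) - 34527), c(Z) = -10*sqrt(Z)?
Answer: -6671/1054705093515 - 40*sqrt(10)/210941018703 ≈ -6.9246e-9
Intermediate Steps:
m(q) = -10*q**(5/2) (m(q) = (-10*sqrt(q))*q**2 = -10*q**(5/2))
M = -159536965 + 4783000*sqrt(10) (M = (-1000*sqrt(10) + 33355)*(-26*(-1144) - 34527) = (-1000*sqrt(10) + 33355)*(29744 - 34527) = (-1000*sqrt(10) + 33355)*(-4783) = (33355 - 1000*sqrt(10))*(-4783) = -159536965 + 4783000*sqrt(10) ≈ -1.4441e+8)
p = -159536965 + 4783000*sqrt(10) ≈ -1.4441e+8
1/p = 1/(-159536965 + 4783000*sqrt(10))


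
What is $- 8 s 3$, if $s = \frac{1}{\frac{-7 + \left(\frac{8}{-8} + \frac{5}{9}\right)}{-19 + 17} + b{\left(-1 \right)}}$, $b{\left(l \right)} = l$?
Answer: $- \frac{432}{49} \approx -8.8163$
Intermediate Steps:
$s = \frac{18}{49}$ ($s = \frac{1}{\frac{-7 + \left(\frac{8}{-8} + \frac{5}{9}\right)}{-19 + 17} - 1} = \frac{1}{\frac{-7 + \left(8 \left(- \frac{1}{8}\right) + 5 \cdot \frac{1}{9}\right)}{-2} - 1} = \frac{1}{\left(-7 + \left(-1 + \frac{5}{9}\right)\right) \left(- \frac{1}{2}\right) - 1} = \frac{1}{\left(-7 - \frac{4}{9}\right) \left(- \frac{1}{2}\right) - 1} = \frac{1}{\left(- \frac{67}{9}\right) \left(- \frac{1}{2}\right) - 1} = \frac{1}{\frac{67}{18} - 1} = \frac{1}{\frac{49}{18}} = \frac{18}{49} \approx 0.36735$)
$- 8 s 3 = \left(-8\right) \frac{18}{49} \cdot 3 = \left(- \frac{144}{49}\right) 3 = - \frac{432}{49}$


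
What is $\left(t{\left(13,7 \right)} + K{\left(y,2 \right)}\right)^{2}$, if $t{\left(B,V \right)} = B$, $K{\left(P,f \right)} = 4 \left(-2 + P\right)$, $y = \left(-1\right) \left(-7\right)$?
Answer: $1089$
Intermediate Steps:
$y = 7$
$K{\left(P,f \right)} = -8 + 4 P$
$\left(t{\left(13,7 \right)} + K{\left(y,2 \right)}\right)^{2} = \left(13 + \left(-8 + 4 \cdot 7\right)\right)^{2} = \left(13 + \left(-8 + 28\right)\right)^{2} = \left(13 + 20\right)^{2} = 33^{2} = 1089$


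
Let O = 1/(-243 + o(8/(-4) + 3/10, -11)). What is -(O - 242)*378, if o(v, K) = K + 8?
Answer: 3750579/41 ≈ 91478.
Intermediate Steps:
o(v, K) = 8 + K
O = -1/246 (O = 1/(-243 + (8 - 11)) = 1/(-243 - 3) = 1/(-246) = -1/246 ≈ -0.0040650)
-(O - 242)*378 = -(-1/246 - 242)*378 = -(-59533)*378/246 = -1*(-3750579/41) = 3750579/41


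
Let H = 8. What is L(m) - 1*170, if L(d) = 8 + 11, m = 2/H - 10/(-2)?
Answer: -151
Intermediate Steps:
m = 21/4 (m = 2/8 - 10/(-2) = 2*(1/8) - 10*(-1/2) = 1/4 + 5 = 21/4 ≈ 5.2500)
L(d) = 19
L(m) - 1*170 = 19 - 1*170 = 19 - 170 = -151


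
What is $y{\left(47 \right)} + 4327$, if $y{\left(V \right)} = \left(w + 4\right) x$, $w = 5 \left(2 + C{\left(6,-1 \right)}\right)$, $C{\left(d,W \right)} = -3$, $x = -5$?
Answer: $4332$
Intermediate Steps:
$w = -5$ ($w = 5 \left(2 - 3\right) = 5 \left(-1\right) = -5$)
$y{\left(V \right)} = 5$ ($y{\left(V \right)} = \left(-5 + 4\right) \left(-5\right) = \left(-1\right) \left(-5\right) = 5$)
$y{\left(47 \right)} + 4327 = 5 + 4327 = 4332$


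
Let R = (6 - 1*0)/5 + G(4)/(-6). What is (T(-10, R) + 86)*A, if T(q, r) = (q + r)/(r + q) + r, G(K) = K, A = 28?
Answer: 36764/15 ≈ 2450.9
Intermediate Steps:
R = 8/15 (R = (6 - 1*0)/5 + 4/(-6) = (6 + 0)*(⅕) + 4*(-⅙) = 6*(⅕) - ⅔ = 6/5 - ⅔ = 8/15 ≈ 0.53333)
T(q, r) = 1 + r (T(q, r) = (q + r)/(q + r) + r = 1 + r)
(T(-10, R) + 86)*A = ((1 + 8/15) + 86)*28 = (23/15 + 86)*28 = (1313/15)*28 = 36764/15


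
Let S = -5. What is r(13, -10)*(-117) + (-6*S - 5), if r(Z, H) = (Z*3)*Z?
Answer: -59294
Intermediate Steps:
r(Z, H) = 3*Z**2 (r(Z, H) = (3*Z)*Z = 3*Z**2)
r(13, -10)*(-117) + (-6*S - 5) = (3*13**2)*(-117) + (-6*(-5) - 5) = (3*169)*(-117) + (30 - 5) = 507*(-117) + 25 = -59319 + 25 = -59294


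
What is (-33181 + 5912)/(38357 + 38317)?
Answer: -27269/76674 ≈ -0.35565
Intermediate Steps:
(-33181 + 5912)/(38357 + 38317) = -27269/76674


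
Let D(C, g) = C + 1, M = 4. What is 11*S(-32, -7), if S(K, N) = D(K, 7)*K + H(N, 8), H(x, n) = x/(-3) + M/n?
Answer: 65659/6 ≈ 10943.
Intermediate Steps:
H(x, n) = 4/n - x/3 (H(x, n) = x/(-3) + 4/n = x*(-⅓) + 4/n = -x/3 + 4/n = 4/n - x/3)
D(C, g) = 1 + C
S(K, N) = ½ - N/3 + K*(1 + K) (S(K, N) = (1 + K)*K + (4/8 - N/3) = K*(1 + K) + (4*(⅛) - N/3) = K*(1 + K) + (½ - N/3) = ½ - N/3 + K*(1 + K))
11*S(-32, -7) = 11*(½ - 32 + (-32)² - ⅓*(-7)) = 11*(½ - 32 + 1024 + 7/3) = 11*(5969/6) = 65659/6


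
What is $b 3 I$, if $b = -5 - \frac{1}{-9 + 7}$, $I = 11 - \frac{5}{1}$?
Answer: $-81$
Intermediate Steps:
$I = 6$ ($I = 11 - 5 = 6$)
$b = - \frac{9}{2}$ ($b = -5 - \frac{1}{-2} = -5 - - \frac{1}{2} = -5 + \frac{1}{2} = - \frac{9}{2} \approx -4.5$)
$b 3 I = \left(- \frac{9}{2}\right) 3 \cdot 6 = \left(- \frac{27}{2}\right) 6 = -81$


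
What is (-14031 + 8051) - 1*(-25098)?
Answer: 19118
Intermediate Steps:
(-14031 + 8051) - 1*(-25098) = -5980 + 25098 = 19118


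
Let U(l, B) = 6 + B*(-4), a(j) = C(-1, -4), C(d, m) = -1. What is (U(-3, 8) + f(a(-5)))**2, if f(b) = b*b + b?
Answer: 676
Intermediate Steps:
a(j) = -1
U(l, B) = 6 - 4*B
f(b) = b + b**2 (f(b) = b**2 + b = b + b**2)
(U(-3, 8) + f(a(-5)))**2 = ((6 - 4*8) - (1 - 1))**2 = ((6 - 32) - 1*0)**2 = (-26 + 0)**2 = (-26)**2 = 676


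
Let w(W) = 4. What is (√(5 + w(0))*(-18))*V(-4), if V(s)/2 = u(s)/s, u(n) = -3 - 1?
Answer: -108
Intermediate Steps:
u(n) = -4
V(s) = -8/s (V(s) = 2*(-4/s) = -8/s)
(√(5 + w(0))*(-18))*V(-4) = (√(5 + 4)*(-18))*(-8/(-4)) = (√9*(-18))*(-8*(-¼)) = (3*(-18))*2 = -54*2 = -108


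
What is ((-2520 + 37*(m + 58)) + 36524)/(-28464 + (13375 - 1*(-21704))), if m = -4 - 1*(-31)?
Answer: 1769/315 ≈ 5.6159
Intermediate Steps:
m = 27 (m = -4 + 31 = 27)
((-2520 + 37*(m + 58)) + 36524)/(-28464 + (13375 - 1*(-21704))) = ((-2520 + 37*(27 + 58)) + 36524)/(-28464 + (13375 - 1*(-21704))) = ((-2520 + 37*85) + 36524)/(-28464 + (13375 + 21704)) = ((-2520 + 3145) + 36524)/(-28464 + 35079) = (625 + 36524)/6615 = 37149*(1/6615) = 1769/315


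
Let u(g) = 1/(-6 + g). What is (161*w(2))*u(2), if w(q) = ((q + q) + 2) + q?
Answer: -322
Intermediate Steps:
w(q) = 2 + 3*q (w(q) = (2*q + 2) + q = (2 + 2*q) + q = 2 + 3*q)
(161*w(2))*u(2) = (161*(2 + 3*2))/(-6 + 2) = (161*(2 + 6))/(-4) = (161*8)*(-¼) = 1288*(-¼) = -322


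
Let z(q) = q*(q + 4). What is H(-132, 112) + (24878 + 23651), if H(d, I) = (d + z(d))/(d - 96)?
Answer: 920654/19 ≈ 48456.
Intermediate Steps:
z(q) = q*(4 + q)
H(d, I) = (d + d*(4 + d))/(-96 + d) (H(d, I) = (d + d*(4 + d))/(d - 96) = (d + d*(4 + d))/(-96 + d))
H(-132, 112) + (24878 + 23651) = -132*(5 - 132)/(-96 - 132) + (24878 + 23651) = -132*(-127)/(-228) + 48529 = -132*(-1/228)*(-127) + 48529 = -1397/19 + 48529 = 920654/19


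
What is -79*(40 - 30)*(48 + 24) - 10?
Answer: -56890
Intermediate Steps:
-79*(40 - 30)*(48 + 24) - 10 = -790*72 - 10 = -79*720 - 10 = -56880 - 10 = -56890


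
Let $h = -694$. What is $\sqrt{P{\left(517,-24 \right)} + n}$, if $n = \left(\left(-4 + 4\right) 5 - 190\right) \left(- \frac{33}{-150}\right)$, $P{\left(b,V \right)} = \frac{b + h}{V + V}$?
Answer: $\frac{i \sqrt{15245}}{20} \approx 6.1735 i$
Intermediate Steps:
$P{\left(b,V \right)} = \frac{-694 + b}{2 V}$ ($P{\left(b,V \right)} = \frac{b - 694}{V + V} = \frac{-694 + b}{2 V}$)
$n = - \frac{209}{5}$ ($n = \left(0 \cdot 5 - 190\right) \left(\left(-33\right) \left(- \frac{1}{150}\right)\right) = \left(0 - 190\right) \frac{11}{50} = \left(-190\right) \frac{11}{50} = - \frac{209}{5} \approx -41.8$)
$\sqrt{P{\left(517,-24 \right)} + n} = \sqrt{\frac{-694 + 517}{2 \left(-24\right)} - \frac{209}{5}} = \sqrt{\frac{1}{2} \left(- \frac{1}{24}\right) \left(-177\right) - \frac{209}{5}} = \sqrt{\frac{59}{16} - \frac{209}{5}} = \sqrt{- \frac{3049}{80}} = \frac{i \sqrt{15245}}{20}$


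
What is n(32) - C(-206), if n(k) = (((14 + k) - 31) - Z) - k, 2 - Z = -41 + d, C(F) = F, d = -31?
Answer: 115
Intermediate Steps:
Z = 74 (Z = 2 - (-41 - 31) = 2 - 1*(-72) = 2 + 72 = 74)
n(k) = -91 (n(k) = (((14 + k) - 31) - 1*74) - k = ((-17 + k) - 74) - k = (-91 + k) - k = -91)
n(32) - C(-206) = -91 - 1*(-206) = -91 + 206 = 115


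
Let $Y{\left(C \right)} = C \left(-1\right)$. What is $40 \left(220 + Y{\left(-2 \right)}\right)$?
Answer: $8880$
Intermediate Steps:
$Y{\left(C \right)} = - C$
$40 \left(220 + Y{\left(-2 \right)}\right) = 40 \left(220 - -2\right) = 40 \left(220 + 2\right) = 40 \cdot 222 = 8880$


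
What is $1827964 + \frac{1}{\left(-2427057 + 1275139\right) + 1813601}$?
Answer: $\frac{1209532703413}{661683} \approx 1.828 \cdot 10^{6}$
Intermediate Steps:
$1827964 + \frac{1}{\left(-2427057 + 1275139\right) + 1813601} = 1827964 + \frac{1}{-1151918 + 1813601} = 1827964 + \frac{1}{661683} = \frac{1209532703413}{661683}$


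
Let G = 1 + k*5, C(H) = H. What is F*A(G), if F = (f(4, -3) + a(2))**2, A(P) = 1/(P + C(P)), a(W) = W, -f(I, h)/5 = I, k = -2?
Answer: -18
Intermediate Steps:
f(I, h) = -5*I
G = -9 (G = 1 - 2*5 = 1 - 10 = -9)
A(P) = 1/(2*P) (A(P) = 1/(P + P) = 1/(2*P))
F = 324 (F = (-5*4 + 2)**2 = (-20 + 2)**2 = (-18)**2 = 324)
F*A(G) = 324*((1/2)/(-9)) = 324*((1/2)*(-1/9)) = 324*(-1/18) = -18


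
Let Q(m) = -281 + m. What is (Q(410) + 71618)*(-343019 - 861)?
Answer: -24672358360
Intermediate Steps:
(Q(410) + 71618)*(-343019 - 861) = ((-281 + 410) + 71618)*(-343019 - 861) = (129 + 71618)*(-343880) = 71747*(-343880) = -24672358360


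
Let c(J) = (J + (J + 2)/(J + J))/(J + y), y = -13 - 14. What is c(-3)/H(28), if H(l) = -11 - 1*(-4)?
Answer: -17/1260 ≈ -0.013492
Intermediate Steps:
y = -27
c(J) = (J + (2 + J)/(2*J))/(-27 + J) (c(J) = (J + (J + 2)/(J + J))/(J - 27) = (J + (2 + J)/((2*J)))/(-27 + J) = (J + (2 + J)*(1/(2*J)))/(-27 + J) = (J + (2 + J)/(2*J))/(-27 + J))
H(l) = -7 (H(l) = -11 + 4 = -7)
c(-3)/H(28) = ((1 + (-3)² + (½)*(-3))/((-3)*(-27 - 3)))/(-7) = -⅓*(1 + 9 - 3/2)/(-30)*(-⅐) = -⅓*(-1/30)*17/2*(-⅐) = (17/180)*(-⅐) = -17/1260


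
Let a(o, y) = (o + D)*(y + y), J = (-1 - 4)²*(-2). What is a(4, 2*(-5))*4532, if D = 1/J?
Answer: -1803736/5 ≈ -3.6075e+5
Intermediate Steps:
J = -50 (J = (-5)²*(-2) = 25*(-2) = -50)
D = -1/50 (D = 1/(-50) = -1/50 ≈ -0.020000)
a(o, y) = 2*y*(-1/50 + o) (a(o, y) = (o - 1/50)*(y + y) = (-1/50 + o)*(2*y) = 2*y*(-1/50 + o))
a(4, 2*(-5))*4532 = ((2*(-5))*(-1 + 50*4)/25)*4532 = ((1/25)*(-10)*(-1 + 200))*4532 = ((1/25)*(-10)*199)*4532 = -398/5*4532 = -1803736/5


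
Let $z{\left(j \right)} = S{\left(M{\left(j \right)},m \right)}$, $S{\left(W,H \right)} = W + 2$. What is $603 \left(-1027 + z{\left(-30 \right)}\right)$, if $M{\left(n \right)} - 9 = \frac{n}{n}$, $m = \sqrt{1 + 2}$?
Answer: $-612045$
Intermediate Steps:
$m = \sqrt{3} \approx 1.732$
$M{\left(n \right)} = 10$ ($M{\left(n \right)} = 9 + \frac{n}{n} = 9 + 1 = 10$)
$S{\left(W,H \right)} = 2 + W$
$z{\left(j \right)} = 12$ ($z{\left(j \right)} = 2 + 10 = 12$)
$603 \left(-1027 + z{\left(-30 \right)}\right) = 603 \left(-1027 + 12\right) = 603 \left(-1015\right) = -612045$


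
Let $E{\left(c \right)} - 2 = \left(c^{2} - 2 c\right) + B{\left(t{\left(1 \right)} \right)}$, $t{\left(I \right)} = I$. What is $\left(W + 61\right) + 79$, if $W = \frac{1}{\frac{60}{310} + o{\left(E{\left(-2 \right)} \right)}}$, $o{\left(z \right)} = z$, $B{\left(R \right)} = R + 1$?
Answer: $\frac{52951}{378} \approx 140.08$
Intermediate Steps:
$B{\left(R \right)} = 1 + R$
$E{\left(c \right)} = 4 + c^{2} - 2 c$ ($E{\left(c \right)} = 2 + \left(\left(c^{2} - 2 c\right) + \left(1 + 1\right)\right) = 2 + \left(\left(c^{2} - 2 c\right) + 2\right) = 2 + \left(2 + c^{2} - 2 c\right) = 4 + c^{2} - 2 c$)
$W = \frac{31}{378}$ ($W = \frac{1}{\frac{60}{310} + \left(4 + \left(-2\right)^{2} - -4\right)} = \frac{1}{60 \cdot \frac{1}{310} + \left(4 + 4 + 4\right)} = \frac{1}{\frac{6}{31} + 12} = \frac{1}{\frac{378}{31}} = \frac{31}{378} \approx 0.082011$)
$\left(W + 61\right) + 79 = \left(\frac{31}{378} + 61\right) + 79 = \frac{23089}{378} + 79 = \frac{52951}{378}$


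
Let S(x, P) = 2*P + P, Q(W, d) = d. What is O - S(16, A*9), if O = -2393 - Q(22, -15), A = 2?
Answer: -2432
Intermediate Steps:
O = -2378 (O = -2393 - 1*(-15) = -2393 + 15 = -2378)
S(x, P) = 3*P
O - S(16, A*9) = -2378 - 3*2*9 = -2378 - 3*18 = -2378 - 1*54 = -2378 - 54 = -2432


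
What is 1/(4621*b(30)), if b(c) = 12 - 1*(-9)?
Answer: 1/97041 ≈ 1.0305e-5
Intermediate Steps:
b(c) = 21 (b(c) = 12 + 9 = 21)
1/(4621*b(30)) = 1/(4621*21) = 1/97041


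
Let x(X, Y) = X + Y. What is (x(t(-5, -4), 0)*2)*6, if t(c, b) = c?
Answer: -60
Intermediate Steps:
(x(t(-5, -4), 0)*2)*6 = ((-5 + 0)*2)*6 = -5*2*6 = -10*6 = -60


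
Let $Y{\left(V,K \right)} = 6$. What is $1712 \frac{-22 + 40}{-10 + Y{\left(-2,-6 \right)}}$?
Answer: $-7704$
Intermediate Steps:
$1712 \frac{-22 + 40}{-10 + Y{\left(-2,-6 \right)}} = 1712 \frac{-22 + 40}{-10 + 6} = 1712 \frac{18}{-4} = 1712 \cdot 18 \left(- \frac{1}{4}\right) = 1712 \left(- \frac{9}{2}\right) = -7704$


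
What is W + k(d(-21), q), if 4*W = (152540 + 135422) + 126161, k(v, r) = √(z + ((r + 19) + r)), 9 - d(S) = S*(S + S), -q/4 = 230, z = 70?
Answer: 414123/4 + I*√1751 ≈ 1.0353e+5 + 41.845*I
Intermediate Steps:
q = -920 (q = -4*230 = -920)
d(S) = 9 - 2*S² (d(S) = 9 - S*(S + S) = 9 - S*2*S = 9 - 2*S²)
k(v, r) = √(89 + 2*r) (k(v, r) = √(70 + ((r + 19) + r)) = √(70 + ((19 + r) + r)) = √(70 + (19 + 2*r)) = √(89 + 2*r))
W = 414123/4 (W = ((152540 + 135422) + 126161)/4 = (287962 + 126161)/4 = (¼)*414123 = 414123/4 ≈ 1.0353e+5)
W + k(d(-21), q) = 414123/4 + √(89 + 2*(-920)) = 414123/4 + √(89 - 1840) = 414123/4 + √(-1751) = 414123/4 + I*√1751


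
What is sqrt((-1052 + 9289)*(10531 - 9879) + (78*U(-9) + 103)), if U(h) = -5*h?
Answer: sqrt(5374137) ≈ 2318.2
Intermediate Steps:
sqrt((-1052 + 9289)*(10531 - 9879) + (78*U(-9) + 103)) = sqrt((-1052 + 9289)*(10531 - 9879) + (78*(-5*(-9)) + 103)) = sqrt(8237*652 + (78*45 + 103)) = sqrt(5370524 + (3510 + 103)) = sqrt(5370524 + 3613) = sqrt(5374137)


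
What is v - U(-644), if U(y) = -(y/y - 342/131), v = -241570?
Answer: -31645881/131 ≈ -2.4157e+5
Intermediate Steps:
U(y) = 211/131 (U(y) = -(1 - 342*1/131) = -(1 - 342/131) = -1*(-211/131) = 211/131)
v - U(-644) = -241570 - 1*211/131 = -241570 - 211/131 = -31645881/131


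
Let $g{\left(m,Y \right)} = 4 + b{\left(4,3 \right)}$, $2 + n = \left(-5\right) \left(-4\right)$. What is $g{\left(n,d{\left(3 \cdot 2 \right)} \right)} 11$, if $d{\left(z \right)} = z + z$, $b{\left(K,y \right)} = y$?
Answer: $77$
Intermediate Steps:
$n = 18$ ($n = -2 - -20 = -2 + 20 = 18$)
$d{\left(z \right)} = 2 z$
$g{\left(m,Y \right)} = 7$ ($g{\left(m,Y \right)} = 4 + 3 = 7$)
$g{\left(n,d{\left(3 \cdot 2 \right)} \right)} 11 = 7 \cdot 11 = 77$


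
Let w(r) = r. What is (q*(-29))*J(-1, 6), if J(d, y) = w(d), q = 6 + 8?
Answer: 406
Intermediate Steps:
q = 14
J(d, y) = d
(q*(-29))*J(-1, 6) = (14*(-29))*(-1) = -406*(-1) = 406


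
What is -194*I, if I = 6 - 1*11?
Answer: 970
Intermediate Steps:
I = -5 (I = 6 - 11 = -5)
-194*I = -194*(-5) = 970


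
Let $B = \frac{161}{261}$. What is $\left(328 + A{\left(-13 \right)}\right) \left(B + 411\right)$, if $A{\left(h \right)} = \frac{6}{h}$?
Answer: $\frac{35188112}{261} \approx 1.3482 \cdot 10^{5}$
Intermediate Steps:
$B = \frac{161}{261}$ ($B = 161 \cdot \frac{1}{261} = \frac{161}{261} \approx 0.61686$)
$\left(328 + A{\left(-13 \right)}\right) \left(B + 411\right) = \left(328 + \frac{6}{-13}\right) \left(\frac{161}{261} + 411\right) = \left(328 + 6 \left(- \frac{1}{13}\right)\right) \frac{107432}{261} = \left(328 - \frac{6}{13}\right) \frac{107432}{261} = \frac{4258}{13} \cdot \frac{107432}{261} = \frac{35188112}{261}$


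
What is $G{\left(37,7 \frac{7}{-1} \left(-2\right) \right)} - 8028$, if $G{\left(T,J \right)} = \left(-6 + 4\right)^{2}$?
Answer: $-8024$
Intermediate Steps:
$G{\left(T,J \right)} = 4$ ($G{\left(T,J \right)} = \left(-2\right)^{2} = 4$)
$G{\left(37,7 \frac{7}{-1} \left(-2\right) \right)} - 8028 = 4 - 8028 = -8024$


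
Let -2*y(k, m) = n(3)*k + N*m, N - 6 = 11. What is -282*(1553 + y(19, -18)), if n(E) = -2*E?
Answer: -497166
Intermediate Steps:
N = 17 (N = 6 + 11 = 17)
y(k, m) = 3*k - 17*m/2 (y(k, m) = -((-2*3)*k + 17*m)/2 = -(-6*k + 17*m)/2 = 3*k - 17*m/2)
-282*(1553 + y(19, -18)) = -282*(1553 + (3*19 - 17/2*(-18))) = -282*(1553 + (57 + 153)) = -282*(1553 + 210) = -282*1763 = -497166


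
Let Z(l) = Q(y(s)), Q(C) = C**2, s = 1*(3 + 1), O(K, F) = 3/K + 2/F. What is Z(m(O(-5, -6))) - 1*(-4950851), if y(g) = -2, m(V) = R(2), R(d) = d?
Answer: 4950855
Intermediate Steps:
O(K, F) = 2/F + 3/K
m(V) = 2
s = 4 (s = 1*4 = 4)
Z(l) = 4 (Z(l) = (-2)**2 = 4)
Z(m(O(-5, -6))) - 1*(-4950851) = 4 - 1*(-4950851) = 4 + 4950851 = 4950855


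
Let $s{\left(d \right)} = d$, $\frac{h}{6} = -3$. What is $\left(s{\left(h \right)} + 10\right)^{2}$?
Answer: $64$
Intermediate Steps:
$h = -18$ ($h = 6 \left(-3\right) = -18$)
$\left(s{\left(h \right)} + 10\right)^{2} = \left(-18 + 10\right)^{2} = \left(-8\right)^{2} = 64$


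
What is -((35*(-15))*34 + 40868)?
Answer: -23018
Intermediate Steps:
-((35*(-15))*34 + 40868) = -(-525*34 + 40868) = -(-17850 + 40868) = -1*23018 = -23018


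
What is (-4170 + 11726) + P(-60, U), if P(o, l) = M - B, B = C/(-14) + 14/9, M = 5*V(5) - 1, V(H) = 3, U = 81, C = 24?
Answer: 476920/63 ≈ 7570.2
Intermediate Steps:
M = 14 (M = 5*3 - 1 = 15 - 1 = 14)
B = -10/63 (B = 24/(-14) + 14/9 = 24*(-1/14) + 14*(⅑) = -12/7 + 14/9 = -10/63 ≈ -0.15873)
P(o, l) = 892/63 (P(o, l) = 14 - 1*(-10/63) = 14 + 10/63 = 892/63)
(-4170 + 11726) + P(-60, U) = (-4170 + 11726) + 892/63 = 7556 + 892/63 = 476920/63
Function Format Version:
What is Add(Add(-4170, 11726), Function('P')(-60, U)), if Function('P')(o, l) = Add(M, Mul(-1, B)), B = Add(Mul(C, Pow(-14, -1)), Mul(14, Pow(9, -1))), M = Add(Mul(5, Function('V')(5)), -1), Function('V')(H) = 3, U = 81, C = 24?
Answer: Rational(476920, 63) ≈ 7570.2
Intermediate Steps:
M = 14 (M = Add(Mul(5, 3), -1) = Add(15, -1) = 14)
B = Rational(-10, 63) (B = Add(Mul(24, Pow(-14, -1)), Mul(14, Pow(9, -1))) = Add(Mul(24, Rational(-1, 14)), Mul(14, Rational(1, 9))) = Add(Rational(-12, 7), Rational(14, 9)) = Rational(-10, 63) ≈ -0.15873)
Function('P')(o, l) = Rational(892, 63) (Function('P')(o, l) = Add(14, Mul(-1, Rational(-10, 63))) = Add(14, Rational(10, 63)) = Rational(892, 63))
Add(Add(-4170, 11726), Function('P')(-60, U)) = Add(Add(-4170, 11726), Rational(892, 63)) = Add(7556, Rational(892, 63)) = Rational(476920, 63)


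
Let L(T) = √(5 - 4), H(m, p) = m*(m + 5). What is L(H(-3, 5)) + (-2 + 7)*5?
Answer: 26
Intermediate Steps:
H(m, p) = m*(5 + m)
L(T) = 1 (L(T) = √1 = 1)
L(H(-3, 5)) + (-2 + 7)*5 = 1 + (-2 + 7)*5 = 1 + 5*5 = 1 + 25 = 26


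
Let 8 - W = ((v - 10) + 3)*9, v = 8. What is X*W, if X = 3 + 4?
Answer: -7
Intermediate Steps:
X = 7
W = -1 (W = 8 - ((8 - 10) + 3)*9 = 8 - (-2 + 3)*9 = 8 - 9 = -1)
X*W = 7*(-1) = -7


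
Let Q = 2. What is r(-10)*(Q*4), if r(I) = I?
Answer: -80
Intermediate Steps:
r(-10)*(Q*4) = -20*4 = -10*8 = -80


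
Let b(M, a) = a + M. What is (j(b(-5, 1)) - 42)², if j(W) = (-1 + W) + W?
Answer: 2601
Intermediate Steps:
b(M, a) = M + a
j(W) = -1 + 2*W
(j(b(-5, 1)) - 42)² = ((-1 + 2*(-5 + 1)) - 42)² = ((-1 + 2*(-4)) - 42)² = ((-1 - 8) - 42)² = (-9 - 42)² = (-51)² = 2601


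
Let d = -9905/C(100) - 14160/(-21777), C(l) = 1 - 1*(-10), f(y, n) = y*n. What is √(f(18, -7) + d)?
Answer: I*√6540387593201/79849 ≈ 32.028*I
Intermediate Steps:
f(y, n) = n*y
C(l) = 11 (C(l) = 1 + 10 = 11)
d = -71848475/79849 (d = -9905/11 - 14160/(-21777) = -9905*1/11 - 14160*(-1/21777) = -9905/11 + 4720/7259 = -71848475/79849 ≈ -899.80)
√(f(18, -7) + d) = √(-7*18 - 71848475/79849) = √(-126 - 71848475/79849) = √(-81909449/79849) = I*√6540387593201/79849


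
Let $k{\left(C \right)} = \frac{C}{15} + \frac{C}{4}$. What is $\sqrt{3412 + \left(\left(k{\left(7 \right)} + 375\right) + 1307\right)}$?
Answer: $\frac{\sqrt{4586595}}{30} \approx 71.388$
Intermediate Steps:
$k{\left(C \right)} = \frac{19 C}{60}$ ($k{\left(C \right)} = C \frac{1}{15} + C \frac{1}{4} = \frac{C}{15} + \frac{C}{4} = \frac{19 C}{60}$)
$\sqrt{3412 + \left(\left(k{\left(7 \right)} + 375\right) + 1307\right)} = \sqrt{3412 + \left(\left(\frac{19}{60} \cdot 7 + 375\right) + 1307\right)} = \sqrt{3412 + \left(\left(\frac{133}{60} + 375\right) + 1307\right)} = \sqrt{3412 + \left(\frac{22633}{60} + 1307\right)} = \sqrt{3412 + \frac{101053}{60}} = \sqrt{\frac{305773}{60}} = \frac{\sqrt{4586595}}{30}$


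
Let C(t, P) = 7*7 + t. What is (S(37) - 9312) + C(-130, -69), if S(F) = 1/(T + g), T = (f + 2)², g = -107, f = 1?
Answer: -920515/98 ≈ -9393.0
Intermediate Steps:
T = 9 (T = (1 + 2)² = 3² = 9)
S(F) = -1/98 (S(F) = 1/(9 - 107) = 1/(-98) = -1/98)
C(t, P) = 49 + t
(S(37) - 9312) + C(-130, -69) = (-1/98 - 9312) + (49 - 130) = -912577/98 - 81 = -920515/98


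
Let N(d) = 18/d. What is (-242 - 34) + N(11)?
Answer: -3018/11 ≈ -274.36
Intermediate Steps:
(-242 - 34) + N(11) = (-242 - 34) + 18/11 = -276 + 18*(1/11) = -276 + 18/11 = -3018/11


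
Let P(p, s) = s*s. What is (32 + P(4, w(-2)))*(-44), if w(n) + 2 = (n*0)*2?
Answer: -1584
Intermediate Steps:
w(n) = -2 (w(n) = -2 + (n*0)*2 = -2 + 0*2 = -2 + 0 = -2)
P(p, s) = s²
(32 + P(4, w(-2)))*(-44) = (32 + (-2)²)*(-44) = (32 + 4)*(-44) = 36*(-44) = -1584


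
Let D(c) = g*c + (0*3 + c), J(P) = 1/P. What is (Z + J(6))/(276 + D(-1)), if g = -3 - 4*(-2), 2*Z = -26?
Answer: -77/1620 ≈ -0.047531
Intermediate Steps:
Z = -13 (Z = (½)*(-26) = -13)
g = 5 (g = -3 + 8 = 5)
D(c) = 6*c (D(c) = 5*c + (0*3 + c) = 5*c + (0 + c) = 5*c + c = 6*c)
(Z + J(6))/(276 + D(-1)) = (-13 + 1/6)/(276 + 6*(-1)) = (-13 + ⅙)/(276 - 6) = -77/6/270 = -77/6*1/270 = -77/1620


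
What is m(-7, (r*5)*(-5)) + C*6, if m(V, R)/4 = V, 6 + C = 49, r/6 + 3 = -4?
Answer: 230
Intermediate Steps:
r = -42 (r = -18 + 6*(-4) = -18 - 24 = -42)
C = 43 (C = -6 + 49 = 43)
m(V, R) = 4*V
m(-7, (r*5)*(-5)) + C*6 = 4*(-7) + 43*6 = -28 + 258 = 230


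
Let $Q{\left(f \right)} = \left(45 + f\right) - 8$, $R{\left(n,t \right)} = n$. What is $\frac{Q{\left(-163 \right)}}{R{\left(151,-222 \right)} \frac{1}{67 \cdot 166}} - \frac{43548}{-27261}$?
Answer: $- \frac{12732075448}{1372137} \approx -9279.0$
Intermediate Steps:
$Q{\left(f \right)} = 37 + f$
$\frac{Q{\left(-163 \right)}}{R{\left(151,-222 \right)} \frac{1}{67 \cdot 166}} - \frac{43548}{-27261} = \frac{37 - 163}{151 \frac{1}{67 \cdot 166}} - \frac{43548}{-27261} = - \frac{126}{151 \cdot \frac{1}{11122}} - - \frac{14516}{9087} = - \frac{126}{151 \cdot \frac{1}{11122}} + \frac{14516}{9087} = - \frac{126}{\frac{151}{11122}} + \frac{14516}{9087} = \left(-126\right) \frac{11122}{151} + \frac{14516}{9087} = - \frac{1401372}{151} + \frac{14516}{9087} = - \frac{12732075448}{1372137}$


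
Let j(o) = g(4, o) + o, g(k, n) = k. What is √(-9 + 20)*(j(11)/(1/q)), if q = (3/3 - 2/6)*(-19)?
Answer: -190*√11 ≈ -630.16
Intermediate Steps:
q = -38/3 (q = (3*(⅓) - 2*⅙)*(-19) = (1 - ⅓)*(-19) = (⅔)*(-19) = -38/3 ≈ -12.667)
j(o) = 4 + o
√(-9 + 20)*(j(11)/(1/q)) = √(-9 + 20)*((4 + 11)/(1/(-38/3))) = √11*(15/(-3/38)) = √11*(15*(-38/3)) = √11*(-190) = -190*√11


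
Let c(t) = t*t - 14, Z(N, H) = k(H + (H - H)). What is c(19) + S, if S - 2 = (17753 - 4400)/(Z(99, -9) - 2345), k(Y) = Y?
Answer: 808193/2354 ≈ 343.33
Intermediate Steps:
Z(N, H) = H (Z(N, H) = H + (H - H) = H + 0 = H)
S = -8645/2354 (S = 2 + (17753 - 4400)/(-9 - 2345) = 2 + 13353/(-2354) = 2 + 13353*(-1/2354) = 2 - 13353/2354 = -8645/2354 ≈ -3.6725)
c(t) = -14 + t² (c(t) = t² - 14 = -14 + t²)
c(19) + S = (-14 + 19²) - 8645/2354 = (-14 + 361) - 8645/2354 = 347 - 8645/2354 = 808193/2354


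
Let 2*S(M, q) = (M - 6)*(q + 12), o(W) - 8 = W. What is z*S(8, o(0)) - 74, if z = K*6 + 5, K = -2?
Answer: -214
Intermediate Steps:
o(W) = 8 + W
z = -7 (z = -2*6 + 5 = -12 + 5 = -7)
S(M, q) = (-6 + M)*(12 + q)/2 (S(M, q) = ((M - 6)*(q + 12))/2 = ((-6 + M)*(12 + q))/2 = (-6 + M)*(12 + q)/2)
z*S(8, o(0)) - 74 = -7*(-36 - 3*(8 + 0) + 6*8 + (1/2)*8*(8 + 0)) - 74 = -7*(-36 - 3*8 + 48 + (1/2)*8*8) - 74 = -7*(-36 - 24 + 48 + 32) - 74 = -7*20 - 74 = -140 - 74 = -214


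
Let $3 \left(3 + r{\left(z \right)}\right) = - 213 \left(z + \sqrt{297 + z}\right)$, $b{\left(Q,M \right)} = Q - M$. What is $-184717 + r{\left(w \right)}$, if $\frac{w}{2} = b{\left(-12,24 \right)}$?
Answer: $-180673$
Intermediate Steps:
$w = -72$ ($w = 2 \left(-12 - 24\right) = 2 \left(-36\right) = -72$)
$r{\left(z \right)} = -3 - 71 z - 71 \sqrt{297 + z}$ ($r{\left(z \right)} = -3 + \frac{\left(-213\right) \left(z + \sqrt{297 + z}\right)}{3} = -3 + \frac{- 213 z - 213 \sqrt{297 + z}}{3} = -3 - \left(71 z + 71 \sqrt{297 + z}\right) = -3 - 71 z - 71 \sqrt{297 + z}$)
$-184717 + r{\left(w \right)} = -184717 - \left(-5109 + 71 \sqrt{297 - 72}\right) = -184717 - \left(-5109 + 1065\right) = -184717 - -4044 = -184717 + 4044 = -180673$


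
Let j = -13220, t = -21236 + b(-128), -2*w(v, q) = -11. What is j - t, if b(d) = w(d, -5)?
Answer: 16021/2 ≈ 8010.5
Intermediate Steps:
w(v, q) = 11/2 (w(v, q) = -1/2*(-11) = 11/2)
b(d) = 11/2
t = -42461/2 (t = -21236 + 11/2 = -42461/2 ≈ -21231.)
j - t = -13220 - 1*(-42461/2) = -13220 + 42461/2 = 16021/2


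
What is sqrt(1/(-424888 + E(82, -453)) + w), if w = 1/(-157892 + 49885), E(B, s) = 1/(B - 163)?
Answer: 4*I*sqrt(10028086976658766843)/3717161243503 ≈ 0.0034077*I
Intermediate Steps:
E(B, s) = 1/(-163 + B)
w = -1/108007 (w = 1/(-108007) = -1/108007 ≈ -9.2587e-6)
sqrt(1/(-424888 + E(82, -453)) + w) = sqrt(1/(-424888 + 1/(-163 + 82)) - 1/108007) = sqrt(1/(-424888 + 1/(-81)) - 1/108007) = sqrt(1/(-424888 - 1/81) - 1/108007) = sqrt(1/(-34415929/81) - 1/108007) = sqrt(-81/34415929 - 1/108007) = sqrt(-43164496/3717161243503) = 4*I*sqrt(10028086976658766843)/3717161243503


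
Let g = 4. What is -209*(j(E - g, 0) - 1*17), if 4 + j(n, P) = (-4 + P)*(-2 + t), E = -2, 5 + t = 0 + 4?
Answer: 1881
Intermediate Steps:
t = -1 (t = -5 + (0 + 4) = -5 + 4 = -1)
j(n, P) = 8 - 3*P (j(n, P) = -4 + (-4 + P)*(-2 - 1) = -4 + (-4 + P)*(-3) = -4 + (12 - 3*P) = 8 - 3*P)
-209*(j(E - g, 0) - 1*17) = -209*((8 - 3*0) - 1*17) = -209*((8 + 0) - 17) = -209*(8 - 17) = -209*(-9) = 1881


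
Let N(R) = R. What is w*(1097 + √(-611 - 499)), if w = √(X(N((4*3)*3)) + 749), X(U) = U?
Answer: √785*(1097 + I*√1110) ≈ 30736.0 + 933.46*I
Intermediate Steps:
w = √785 (w = √((4*3)*3 + 749) = √(12*3 + 749) = √(36 + 749) = √785 ≈ 28.018)
w*(1097 + √(-611 - 499)) = √785*(1097 + √(-611 - 499)) = √785*(1097 + √(-1110)) = √785*(1097 + I*√1110)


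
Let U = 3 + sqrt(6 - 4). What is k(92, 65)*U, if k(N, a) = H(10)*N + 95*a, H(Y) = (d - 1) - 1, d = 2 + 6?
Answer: 20181 + 6727*sqrt(2) ≈ 29694.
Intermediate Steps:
d = 8
H(Y) = 6 (H(Y) = (8 - 1) - 1 = 7 - 1 = 6)
k(N, a) = 6*N + 95*a
U = 3 + sqrt(2) ≈ 4.4142
k(92, 65)*U = (6*92 + 95*65)*(3 + sqrt(2)) = (552 + 6175)*(3 + sqrt(2)) = 6727*(3 + sqrt(2)) = 20181 + 6727*sqrt(2)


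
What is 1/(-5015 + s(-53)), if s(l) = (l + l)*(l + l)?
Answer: 1/6221 ≈ 0.00016075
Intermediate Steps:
s(l) = 4*l² (s(l) = (2*l)*(2*l) = 4*l²)
1/(-5015 + s(-53)) = 1/(-5015 + 4*(-53)²) = 1/(-5015 + 4*2809) = 1/(-5015 + 11236) = 1/6221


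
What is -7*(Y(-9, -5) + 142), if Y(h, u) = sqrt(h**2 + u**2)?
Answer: -994 - 7*sqrt(106) ≈ -1066.1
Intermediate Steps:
-7*(Y(-9, -5) + 142) = -7*(sqrt((-9)**2 + (-5)**2) + 142) = -7*(sqrt(81 + 25) + 142) = -7*(sqrt(106) + 142) = -7*(142 + sqrt(106)) = -994 - 7*sqrt(106)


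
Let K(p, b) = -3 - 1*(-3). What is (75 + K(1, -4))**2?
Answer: 5625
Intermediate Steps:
K(p, b) = 0 (K(p, b) = -3 + 3 = 0)
(75 + K(1, -4))**2 = (75 + 0)**2 = 75**2 = 5625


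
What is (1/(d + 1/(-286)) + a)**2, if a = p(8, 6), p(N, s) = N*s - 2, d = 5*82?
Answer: 29097393640000/13749673081 ≈ 2116.2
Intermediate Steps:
d = 410
p(N, s) = -2 + N*s
a = 46 (a = -2 + 8*6 = -2 + 48 = 46)
(1/(d + 1/(-286)) + a)**2 = (1/(410 + 1/(-286)) + 46)**2 = (1/(410 - 1/286) + 46)**2 = (1/(117259/286) + 46)**2 = (286/117259 + 46)**2 = (5394200/117259)**2 = 29097393640000/13749673081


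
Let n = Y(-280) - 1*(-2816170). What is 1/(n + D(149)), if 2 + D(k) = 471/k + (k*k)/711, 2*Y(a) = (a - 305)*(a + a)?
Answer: 105939/315698472782 ≈ 3.3557e-7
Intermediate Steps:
Y(a) = a*(-305 + a) (Y(a) = ((a - 305)*(a + a))/2 = ((-305 + a)*(2*a))/2 = (2*a*(-305 + a))/2 = a*(-305 + a))
D(k) = -2 + 471/k + k²/711 (D(k) = -2 + (471/k + (k*k)/711) = -2 + (471/k + k²*(1/711)) = -2 + (471/k + k²/711) = -2 + 471/k + k²/711)
n = 2979970 (n = -280*(-305 - 280) - 1*(-2816170) = -280*(-585) + 2816170 = 163800 + 2816170 = 2979970)
1/(n + D(149)) = 1/(2979970 + (-2 + 471/149 + (1/711)*149²)) = 1/(2979970 + (-2 + 471*(1/149) + (1/711)*22201)) = 1/(2979970 + (-2 + 471/149 + 22201/711)) = 1/(2979970 + 3430952/105939) = 1/(315698472782/105939) = 105939/315698472782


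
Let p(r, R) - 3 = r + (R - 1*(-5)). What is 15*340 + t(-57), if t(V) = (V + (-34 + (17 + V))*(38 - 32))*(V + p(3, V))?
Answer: 56703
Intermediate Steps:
p(r, R) = 8 + R + r (p(r, R) = 3 + (r + (R - 1*(-5))) = 3 + (r + (R + 5)) = 3 + (r + (5 + R)) = 3 + (5 + R + r) = 8 + R + r)
t(V) = (-102 + 7*V)*(11 + 2*V) (t(V) = (V + (-34 + (17 + V))*(38 - 32))*(V + (8 + V + 3)) = (V + (-17 + V)*6)*(V + (11 + V)) = (V + (-102 + 6*V))*(11 + 2*V) = (-102 + 7*V)*(11 + 2*V))
15*340 + t(-57) = 15*340 + (-1122 - 127*(-57) + 14*(-57)**2) = 5100 + (-1122 + 7239 + 14*3249) = 5100 + (-1122 + 7239 + 45486) = 5100 + 51603 = 56703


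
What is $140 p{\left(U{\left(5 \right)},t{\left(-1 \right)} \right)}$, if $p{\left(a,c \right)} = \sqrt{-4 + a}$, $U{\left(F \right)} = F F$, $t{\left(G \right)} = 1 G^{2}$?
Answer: $140 \sqrt{21} \approx 641.56$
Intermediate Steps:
$t{\left(G \right)} = G^{2}$
$U{\left(F \right)} = F^{2}$
$140 p{\left(U{\left(5 \right)},t{\left(-1 \right)} \right)} = 140 \sqrt{-4 + 5^{2}} = 140 \sqrt{-4 + 25} = 140 \sqrt{21}$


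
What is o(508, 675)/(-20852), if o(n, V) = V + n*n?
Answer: -19903/1604 ≈ -12.408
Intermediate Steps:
o(n, V) = V + n**2
o(508, 675)/(-20852) = (675 + 508**2)/(-20852) = (675 + 258064)*(-1/20852) = 258739*(-1/20852) = -19903/1604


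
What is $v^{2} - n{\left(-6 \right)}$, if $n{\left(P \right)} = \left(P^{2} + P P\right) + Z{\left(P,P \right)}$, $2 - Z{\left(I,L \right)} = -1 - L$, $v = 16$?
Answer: $187$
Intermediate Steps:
$Z{\left(I,L \right)} = 3 + L$ ($Z{\left(I,L \right)} = 2 - \left(-1 - L\right) = 2 + \left(1 + L\right) = 3 + L$)
$n{\left(P \right)} = 3 + P + 2 P^{2}$ ($n{\left(P \right)} = \left(P^{2} + P P\right) + \left(3 + P\right) = \left(P^{2} + P^{2}\right) + \left(3 + P\right) = 2 P^{2} + \left(3 + P\right) = 3 + P + 2 P^{2}$)
$v^{2} - n{\left(-6 \right)} = 16^{2} - \left(3 - 6 + 2 \left(-6\right)^{2}\right) = 256 - \left(3 - 6 + 2 \cdot 36\right) = 256 - \left(3 - 6 + 72\right) = 256 - 69 = 187$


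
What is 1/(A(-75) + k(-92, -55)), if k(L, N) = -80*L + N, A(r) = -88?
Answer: 1/7217 ≈ 0.00013856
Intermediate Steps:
k(L, N) = N - 80*L
1/(A(-75) + k(-92, -55)) = 1/(-88 + (-55 - 80*(-92))) = 1/(-88 + (-55 + 7360)) = 1/(-88 + 7305) = 1/7217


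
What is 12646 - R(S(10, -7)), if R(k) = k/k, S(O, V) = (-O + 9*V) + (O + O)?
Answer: 12645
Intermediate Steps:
S(O, V) = O + 9*V (S(O, V) = (-O + 9*V) + 2*O = O + 9*V)
R(k) = 1
12646 - R(S(10, -7)) = 12646 - 1*1 = 12646 - 1 = 12645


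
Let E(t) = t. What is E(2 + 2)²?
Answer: 16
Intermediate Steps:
E(2 + 2)² = (2 + 2)² = 4² = 16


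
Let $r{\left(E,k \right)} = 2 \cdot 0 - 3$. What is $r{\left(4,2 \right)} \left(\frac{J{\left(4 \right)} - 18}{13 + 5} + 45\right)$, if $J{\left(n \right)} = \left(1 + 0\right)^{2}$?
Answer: $- \frac{793}{6} \approx -132.17$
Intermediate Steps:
$J{\left(n \right)} = 1$ ($J{\left(n \right)} = 1^{2} = 1$)
$r{\left(E,k \right)} = -3$ ($r{\left(E,k \right)} = 0 - 3 = -3$)
$r{\left(4,2 \right)} \left(\frac{J{\left(4 \right)} - 18}{13 + 5} + 45\right) = - 3 \left(\frac{1 - 18}{13 + 5} + 45\right) = - 3 \left(- \frac{17}{18} + 45\right) = \left(-3\right) \frac{793}{18} = - \frac{793}{6}$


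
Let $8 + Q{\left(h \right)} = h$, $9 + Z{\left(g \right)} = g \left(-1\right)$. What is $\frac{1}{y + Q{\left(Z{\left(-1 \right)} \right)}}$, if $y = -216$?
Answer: $- \frac{1}{232} \approx -0.0043103$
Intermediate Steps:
$Z{\left(g \right)} = -9 - g$ ($Z{\left(g \right)} = -9 + g \left(-1\right) = -9 - g$)
$Q{\left(h \right)} = -8 + h$
$\frac{1}{y + Q{\left(Z{\left(-1 \right)} \right)}} = \frac{1}{-216 - 16} = \frac{1}{-232} = - \frac{1}{232}$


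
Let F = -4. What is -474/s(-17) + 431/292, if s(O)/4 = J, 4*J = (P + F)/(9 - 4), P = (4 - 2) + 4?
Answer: -345589/292 ≈ -1183.5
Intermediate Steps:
P = 6 (P = 2 + 4 = 6)
J = ⅒ (J = ((6 - 4)/(9 - 4))/4 = (2/5)/4 = (2*(⅕))/4 = (¼)*(⅖) = ⅒ ≈ 0.10000)
s(O) = ⅖ (s(O) = 4*(⅒) = ⅖)
-474/s(-17) + 431/292 = -474/⅖ + 431/292 = -474*5/2 + 431*(1/292) = -1185 + 431/292 = -345589/292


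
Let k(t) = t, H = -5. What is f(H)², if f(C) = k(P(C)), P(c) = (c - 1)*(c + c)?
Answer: 3600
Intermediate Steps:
P(c) = 2*c*(-1 + c) (P(c) = (-1 + c)*(2*c) = 2*c*(-1 + c))
f(C) = 2*C*(-1 + C)
f(H)² = (2*(-5)*(-1 - 5))² = (2*(-5)*(-6))² = 60² = 3600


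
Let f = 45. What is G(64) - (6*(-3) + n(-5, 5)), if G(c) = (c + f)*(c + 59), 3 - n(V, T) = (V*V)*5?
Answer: 13547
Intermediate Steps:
n(V, T) = 3 - 5*V**2 (n(V, T) = 3 - V*V*5 = 3 - V**2*5 = 3 - 5*V**2)
G(c) = (45 + c)*(59 + c) (G(c) = (c + 45)*(c + 59) = (45 + c)*(59 + c))
G(64) - (6*(-3) + n(-5, 5)) = (2655 + 64**2 + 104*64) - (6*(-3) + (3 - 5*(-5)**2)) = (2655 + 4096 + 6656) - (-18 + (3 - 5*25)) = 13407 - (-18 + (3 - 125)) = 13407 - (-18 - 122) = 13407 - 1*(-140) = 13407 + 140 = 13547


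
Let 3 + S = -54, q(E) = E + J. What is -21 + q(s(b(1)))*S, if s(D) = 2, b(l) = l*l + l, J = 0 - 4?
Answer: 93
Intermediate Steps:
J = -4
b(l) = l + l**2 (b(l) = l**2 + l = l + l**2)
q(E) = -4 + E (q(E) = E - 4 = -4 + E)
S = -57 (S = -3 - 54 = -57)
-21 + q(s(b(1)))*S = -21 + (-4 + 2)*(-57) = -21 - 2*(-57) = -21 + 114 = 93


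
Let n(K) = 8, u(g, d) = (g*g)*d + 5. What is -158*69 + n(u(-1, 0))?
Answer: -10894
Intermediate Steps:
u(g, d) = 5 + d*g**2 (u(g, d) = g**2*d + 5 = d*g**2 + 5 = 5 + d*g**2)
-158*69 + n(u(-1, 0)) = -158*69 + 8 = -10902 + 8 = -10894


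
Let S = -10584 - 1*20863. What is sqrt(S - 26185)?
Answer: 4*I*sqrt(3602) ≈ 240.07*I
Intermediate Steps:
S = -31447 (S = -10584 - 20863 = -31447)
sqrt(S - 26185) = sqrt(-31447 - 26185) = sqrt(-57632) = 4*I*sqrt(3602)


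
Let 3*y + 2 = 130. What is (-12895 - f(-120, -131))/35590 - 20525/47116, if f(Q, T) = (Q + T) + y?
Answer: -398468921/503057532 ≈ -0.79209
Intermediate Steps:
y = 128/3 (y = -⅔ + (⅓)*130 = -⅔ + 130/3 = 128/3 ≈ 42.667)
f(Q, T) = 128/3 + Q + T (f(Q, T) = (Q + T) + 128/3 = 128/3 + Q + T)
(-12895 - f(-120, -131))/35590 - 20525/47116 = (-12895 - (128/3 - 120 - 131))/35590 - 20525/47116 = (-12895 - 1*(-625/3))*(1/35590) - 20525*1/47116 = (-12895 + 625/3)*(1/35590) - 20525/47116 = -38060/3*1/35590 - 20525/47116 = -3806/10677 - 20525/47116 = -398468921/503057532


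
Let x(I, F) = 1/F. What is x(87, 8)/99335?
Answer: 1/794680 ≈ 1.2584e-6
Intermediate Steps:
x(87, 8)/99335 = 1/(8*99335) = (⅛)*(1/99335) = 1/794680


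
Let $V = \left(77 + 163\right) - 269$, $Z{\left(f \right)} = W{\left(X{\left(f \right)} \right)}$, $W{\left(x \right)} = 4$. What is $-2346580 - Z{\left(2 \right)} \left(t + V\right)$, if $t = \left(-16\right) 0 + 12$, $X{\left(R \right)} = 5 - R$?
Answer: $-2346512$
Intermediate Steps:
$Z{\left(f \right)} = 4$
$t = 12$ ($t = 0 + 12 = 12$)
$V = -29$ ($V = 240 - 269 = -29$)
$-2346580 - Z{\left(2 \right)} \left(t + V\right) = -2346580 - 4 \left(12 - 29\right) = -2346580 - 4 \left(-17\right) = -2346580 - -68 = -2346580 + 68 = -2346512$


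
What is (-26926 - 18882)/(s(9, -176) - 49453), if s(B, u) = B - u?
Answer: 11452/12317 ≈ 0.92977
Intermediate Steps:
(-26926 - 18882)/(s(9, -176) - 49453) = (-26926 - 18882)/((9 - 1*(-176)) - 49453) = -45808/((9 + 176) - 49453) = -45808/(185 - 49453) = -45808/(-49268) = -45808*(-1/49268) = 11452/12317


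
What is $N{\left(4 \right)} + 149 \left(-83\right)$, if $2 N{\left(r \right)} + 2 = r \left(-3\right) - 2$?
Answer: $-12375$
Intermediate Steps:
$N{\left(r \right)} = -2 - \frac{3 r}{2}$ ($N{\left(r \right)} = -1 + \frac{r \left(-3\right) - 2}{2} = -1 + \frac{- 3 r - 2}{2} = -1 + \frac{-2 - 3 r}{2} = -1 - \left(1 + \frac{3 r}{2}\right) = -2 - \frac{3 r}{2}$)
$N{\left(4 \right)} + 149 \left(-83\right) = \left(-2 - 6\right) + 149 \left(-83\right) = \left(-2 - 6\right) - 12367 = -8 - 12367 = -12375$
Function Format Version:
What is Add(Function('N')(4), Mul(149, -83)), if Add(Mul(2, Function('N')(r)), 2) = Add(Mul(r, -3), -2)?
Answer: -12375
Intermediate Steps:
Function('N')(r) = Add(-2, Mul(Rational(-3, 2), r)) (Function('N')(r) = Add(-1, Mul(Rational(1, 2), Add(Mul(r, -3), -2))) = Add(-1, Mul(Rational(1, 2), Add(Mul(-3, r), -2))) = Add(-1, Mul(Rational(1, 2), Add(-2, Mul(-3, r)))) = Add(-1, Add(-1, Mul(Rational(-3, 2), r))) = Add(-2, Mul(Rational(-3, 2), r)))
Add(Function('N')(4), Mul(149, -83)) = Add(Add(-2, Mul(Rational(-3, 2), 4)), Mul(149, -83)) = Add(Add(-2, -6), -12367) = Add(-8, -12367) = -12375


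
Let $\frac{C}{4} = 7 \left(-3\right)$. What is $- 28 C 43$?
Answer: $101136$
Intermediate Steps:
$C = -84$ ($C = 4 \cdot 7 \left(-3\right) = 4 \left(-21\right) = -84$)
$- 28 C 43 = \left(-28\right) \left(-84\right) 43 = 2352 \cdot 43 = 101136$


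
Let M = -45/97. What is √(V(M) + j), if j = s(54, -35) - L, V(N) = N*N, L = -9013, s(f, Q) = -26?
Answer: 2*√21140177/97 ≈ 94.801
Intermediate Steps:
M = -45/97 (M = -45*1/97 = -45/97 ≈ -0.46392)
V(N) = N²
j = 8987 (j = -26 - 1*(-9013) = -26 + 9013 = 8987)
√(V(M) + j) = √((-45/97)² + 8987) = √(2025/9409 + 8987) = √(84560708/9409) = 2*√21140177/97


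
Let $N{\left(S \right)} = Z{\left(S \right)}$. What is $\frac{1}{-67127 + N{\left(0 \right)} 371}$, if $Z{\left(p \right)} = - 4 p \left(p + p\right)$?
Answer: $- \frac{1}{67127} \approx -1.4897 \cdot 10^{-5}$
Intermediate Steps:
$Z{\left(p \right)} = - 8 p^{2}$ ($Z{\left(p \right)} = - 4 p 2 p = - 8 p^{2}$)
$N{\left(S \right)} = - 8 S^{2}$
$\frac{1}{-67127 + N{\left(0 \right)} 371} = \frac{1}{-67127 + - 8 \cdot 0^{2} \cdot 371} = \frac{1}{-67127 + \left(-8\right) 0 \cdot 371} = \frac{1}{-67127 + 0 \cdot 371} = \frac{1}{-67127 + 0} = \frac{1}{-67127} = - \frac{1}{67127}$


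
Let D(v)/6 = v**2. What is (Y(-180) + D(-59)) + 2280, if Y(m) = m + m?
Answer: 22806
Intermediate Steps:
Y(m) = 2*m
D(v) = 6*v**2
(Y(-180) + D(-59)) + 2280 = (2*(-180) + 6*(-59)**2) + 2280 = (-360 + 6*3481) + 2280 = (-360 + 20886) + 2280 = 20526 + 2280 = 22806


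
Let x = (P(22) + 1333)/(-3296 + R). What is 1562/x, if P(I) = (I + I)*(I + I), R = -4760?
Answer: -12583472/3269 ≈ -3849.3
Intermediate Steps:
P(I) = 4*I² (P(I) = (2*I)*(2*I) = 4*I²)
x = -3269/8056 (x = (4*22² + 1333)/(-3296 - 4760) = (4*484 + 1333)/(-8056) = (1936 + 1333)*(-1/8056) = 3269*(-1/8056) = -3269/8056 ≈ -0.40578)
1562/x = 1562/(-3269/8056) = 1562*(-8056/3269) = -12583472/3269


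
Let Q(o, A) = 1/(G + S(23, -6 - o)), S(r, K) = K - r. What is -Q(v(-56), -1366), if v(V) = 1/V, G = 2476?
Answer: -56/137033 ≈ -0.00040866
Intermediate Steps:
Q(o, A) = 1/(2447 - o) (Q(o, A) = 1/(2476 + ((-6 - o) - 1*23)) = 1/(2476 + ((-6 - o) - 23)) = 1/(2476 + (-29 - o)) = 1/(2447 - o))
-Q(v(-56), -1366) = -(-1)/(-2447 + 1/(-56)) = -(-1)/(-2447 - 1/56) = -(-1)/(-137033/56) = -(-1)*(-56)/137033 = -1*56/137033 = -56/137033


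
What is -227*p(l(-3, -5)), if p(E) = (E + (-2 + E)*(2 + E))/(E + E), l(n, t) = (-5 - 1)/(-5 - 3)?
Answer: 9761/24 ≈ 406.71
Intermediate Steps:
l(n, t) = 3/4 (l(n, t) = -6/(-8) = -6*(-1/8) = 3/4)
p(E) = (E + (-2 + E)*(2 + E))/(2*E) (p(E) = (E + (-2 + E)*(2 + E))/((2*E)) = (E + (-2 + E)*(2 + E))*(1/(2*E)) = (E + (-2 + E)*(2 + E))/(2*E))
-227*p(l(-3, -5)) = -227*(-4 + 3*(1 + 3/4)/4)/(2*3/4) = -227*4*(-4 + (3/4)*(7/4))/(2*3) = -227*4*(-4 + 21/16)/(2*3) = -227*4*(-43)/(2*3*16) = -227*(-43/24) = 9761/24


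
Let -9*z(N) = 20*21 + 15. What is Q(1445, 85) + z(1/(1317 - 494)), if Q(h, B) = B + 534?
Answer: 1712/3 ≈ 570.67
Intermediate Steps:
Q(h, B) = 534 + B
z(N) = -145/3 (z(N) = -(20*21 + 15)/9 = -(420 + 15)/9 = -1/9*435 = -145/3)
Q(1445, 85) + z(1/(1317 - 494)) = (534 + 85) - 145/3 = 619 - 145/3 = 1712/3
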